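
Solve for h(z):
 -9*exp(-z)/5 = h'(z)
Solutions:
 h(z) = C1 + 9*exp(-z)/5


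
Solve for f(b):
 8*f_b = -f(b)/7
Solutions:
 f(b) = C1*exp(-b/56)


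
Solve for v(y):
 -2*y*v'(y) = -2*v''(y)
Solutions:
 v(y) = C1 + C2*erfi(sqrt(2)*y/2)


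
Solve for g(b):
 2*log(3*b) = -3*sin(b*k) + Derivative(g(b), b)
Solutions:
 g(b) = C1 + 2*b*log(b) - 2*b + 2*b*log(3) + 3*Piecewise((-cos(b*k)/k, Ne(k, 0)), (0, True))


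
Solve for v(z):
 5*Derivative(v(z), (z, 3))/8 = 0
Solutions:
 v(z) = C1 + C2*z + C3*z^2


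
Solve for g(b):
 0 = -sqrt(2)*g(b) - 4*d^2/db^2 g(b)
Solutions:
 g(b) = C1*sin(2^(1/4)*b/2) + C2*cos(2^(1/4)*b/2)


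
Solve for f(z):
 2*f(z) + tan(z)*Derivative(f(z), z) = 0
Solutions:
 f(z) = C1/sin(z)^2


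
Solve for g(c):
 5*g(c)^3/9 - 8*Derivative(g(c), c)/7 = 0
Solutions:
 g(c) = -6*sqrt(-1/(C1 + 35*c))
 g(c) = 6*sqrt(-1/(C1 + 35*c))


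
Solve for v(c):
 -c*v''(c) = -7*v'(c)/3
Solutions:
 v(c) = C1 + C2*c^(10/3)


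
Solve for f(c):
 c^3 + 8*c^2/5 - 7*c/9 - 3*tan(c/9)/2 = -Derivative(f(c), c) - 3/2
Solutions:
 f(c) = C1 - c^4/4 - 8*c^3/15 + 7*c^2/18 - 3*c/2 - 27*log(cos(c/9))/2


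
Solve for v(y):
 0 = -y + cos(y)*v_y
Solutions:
 v(y) = C1 + Integral(y/cos(y), y)


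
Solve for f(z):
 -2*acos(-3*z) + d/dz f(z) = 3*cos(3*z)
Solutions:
 f(z) = C1 + 2*z*acos(-3*z) + 2*sqrt(1 - 9*z^2)/3 + sin(3*z)


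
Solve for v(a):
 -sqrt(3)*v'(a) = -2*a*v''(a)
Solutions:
 v(a) = C1 + C2*a^(sqrt(3)/2 + 1)


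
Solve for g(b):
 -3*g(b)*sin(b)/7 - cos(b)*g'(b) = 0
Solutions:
 g(b) = C1*cos(b)^(3/7)


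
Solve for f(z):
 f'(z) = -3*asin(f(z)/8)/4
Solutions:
 Integral(1/asin(_y/8), (_y, f(z))) = C1 - 3*z/4


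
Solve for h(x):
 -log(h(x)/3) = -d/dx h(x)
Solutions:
 Integral(1/(-log(_y) + log(3)), (_y, h(x))) = C1 - x


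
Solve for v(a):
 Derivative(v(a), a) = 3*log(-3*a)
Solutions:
 v(a) = C1 + 3*a*log(-a) + 3*a*(-1 + log(3))


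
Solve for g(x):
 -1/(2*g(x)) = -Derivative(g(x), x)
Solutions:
 g(x) = -sqrt(C1 + x)
 g(x) = sqrt(C1 + x)


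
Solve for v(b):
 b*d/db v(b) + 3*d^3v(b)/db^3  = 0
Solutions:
 v(b) = C1 + Integral(C2*airyai(-3^(2/3)*b/3) + C3*airybi(-3^(2/3)*b/3), b)


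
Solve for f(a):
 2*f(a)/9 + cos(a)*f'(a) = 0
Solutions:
 f(a) = C1*(sin(a) - 1)^(1/9)/(sin(a) + 1)^(1/9)


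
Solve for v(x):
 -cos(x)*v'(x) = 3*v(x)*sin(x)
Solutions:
 v(x) = C1*cos(x)^3


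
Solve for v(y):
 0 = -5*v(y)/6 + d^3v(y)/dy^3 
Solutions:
 v(y) = C3*exp(5^(1/3)*6^(2/3)*y/6) + (C1*sin(2^(2/3)*3^(1/6)*5^(1/3)*y/4) + C2*cos(2^(2/3)*3^(1/6)*5^(1/3)*y/4))*exp(-5^(1/3)*6^(2/3)*y/12)


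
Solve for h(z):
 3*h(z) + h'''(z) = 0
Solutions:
 h(z) = C3*exp(-3^(1/3)*z) + (C1*sin(3^(5/6)*z/2) + C2*cos(3^(5/6)*z/2))*exp(3^(1/3)*z/2)


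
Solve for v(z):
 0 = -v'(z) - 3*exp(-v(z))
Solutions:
 v(z) = log(C1 - 3*z)


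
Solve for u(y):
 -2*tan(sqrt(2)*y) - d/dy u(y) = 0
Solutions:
 u(y) = C1 + sqrt(2)*log(cos(sqrt(2)*y))


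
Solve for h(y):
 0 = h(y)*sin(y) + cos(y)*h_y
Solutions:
 h(y) = C1*cos(y)


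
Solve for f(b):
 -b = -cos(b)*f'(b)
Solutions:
 f(b) = C1 + Integral(b/cos(b), b)


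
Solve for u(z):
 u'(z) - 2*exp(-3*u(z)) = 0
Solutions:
 u(z) = log(C1 + 6*z)/3
 u(z) = log((-3^(1/3) - 3^(5/6)*I)*(C1 + 2*z)^(1/3)/2)
 u(z) = log((-3^(1/3) + 3^(5/6)*I)*(C1 + 2*z)^(1/3)/2)


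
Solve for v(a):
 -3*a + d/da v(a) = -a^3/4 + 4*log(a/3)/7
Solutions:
 v(a) = C1 - a^4/16 + 3*a^2/2 + 4*a*log(a)/7 - 4*a*log(3)/7 - 4*a/7


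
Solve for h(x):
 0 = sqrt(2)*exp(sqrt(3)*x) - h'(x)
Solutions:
 h(x) = C1 + sqrt(6)*exp(sqrt(3)*x)/3


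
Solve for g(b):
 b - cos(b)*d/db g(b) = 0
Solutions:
 g(b) = C1 + Integral(b/cos(b), b)


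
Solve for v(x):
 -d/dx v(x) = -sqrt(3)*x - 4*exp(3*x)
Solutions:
 v(x) = C1 + sqrt(3)*x^2/2 + 4*exp(3*x)/3


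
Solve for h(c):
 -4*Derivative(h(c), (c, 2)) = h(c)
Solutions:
 h(c) = C1*sin(c/2) + C2*cos(c/2)


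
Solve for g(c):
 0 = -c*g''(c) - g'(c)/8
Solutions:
 g(c) = C1 + C2*c^(7/8)


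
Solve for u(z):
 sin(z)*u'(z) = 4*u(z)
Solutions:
 u(z) = C1*(cos(z)^2 - 2*cos(z) + 1)/(cos(z)^2 + 2*cos(z) + 1)


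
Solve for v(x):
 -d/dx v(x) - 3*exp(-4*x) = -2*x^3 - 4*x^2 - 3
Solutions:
 v(x) = C1 + x^4/2 + 4*x^3/3 + 3*x + 3*exp(-4*x)/4


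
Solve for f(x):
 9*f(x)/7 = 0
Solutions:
 f(x) = 0


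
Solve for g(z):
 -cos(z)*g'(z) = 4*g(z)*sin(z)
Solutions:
 g(z) = C1*cos(z)^4


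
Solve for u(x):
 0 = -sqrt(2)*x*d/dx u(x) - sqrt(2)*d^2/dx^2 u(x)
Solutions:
 u(x) = C1 + C2*erf(sqrt(2)*x/2)


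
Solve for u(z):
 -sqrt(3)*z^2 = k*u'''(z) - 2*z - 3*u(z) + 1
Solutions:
 u(z) = C1*exp(3^(1/3)*z*(1/k)^(1/3)) + C2*exp(z*(-3^(1/3) + 3^(5/6)*I)*(1/k)^(1/3)/2) + C3*exp(-z*(3^(1/3) + 3^(5/6)*I)*(1/k)^(1/3)/2) + sqrt(3)*z^2/3 - 2*z/3 + 1/3


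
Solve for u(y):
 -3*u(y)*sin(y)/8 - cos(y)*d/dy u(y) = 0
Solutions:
 u(y) = C1*cos(y)^(3/8)


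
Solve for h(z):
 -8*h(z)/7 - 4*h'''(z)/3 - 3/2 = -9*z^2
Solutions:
 h(z) = C3*exp(-6^(1/3)*7^(2/3)*z/7) + 63*z^2/8 + (C1*sin(2^(1/3)*3^(5/6)*7^(2/3)*z/14) + C2*cos(2^(1/3)*3^(5/6)*7^(2/3)*z/14))*exp(6^(1/3)*7^(2/3)*z/14) - 21/16


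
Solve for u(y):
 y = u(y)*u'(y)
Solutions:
 u(y) = -sqrt(C1 + y^2)
 u(y) = sqrt(C1 + y^2)


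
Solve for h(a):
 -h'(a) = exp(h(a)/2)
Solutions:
 h(a) = 2*log(1/(C1 + a)) + 2*log(2)


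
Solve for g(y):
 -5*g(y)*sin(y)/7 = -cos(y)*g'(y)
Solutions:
 g(y) = C1/cos(y)^(5/7)


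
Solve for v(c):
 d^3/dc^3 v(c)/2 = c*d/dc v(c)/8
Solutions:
 v(c) = C1 + Integral(C2*airyai(2^(1/3)*c/2) + C3*airybi(2^(1/3)*c/2), c)


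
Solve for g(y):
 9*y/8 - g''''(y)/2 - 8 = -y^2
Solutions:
 g(y) = C1 + C2*y + C3*y^2 + C4*y^3 + y^6/180 + 3*y^5/160 - 2*y^4/3


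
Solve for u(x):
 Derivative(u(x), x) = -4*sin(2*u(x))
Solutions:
 u(x) = pi - acos((-C1 - exp(16*x))/(C1 - exp(16*x)))/2
 u(x) = acos((-C1 - exp(16*x))/(C1 - exp(16*x)))/2


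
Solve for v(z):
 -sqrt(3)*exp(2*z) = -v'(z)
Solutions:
 v(z) = C1 + sqrt(3)*exp(2*z)/2


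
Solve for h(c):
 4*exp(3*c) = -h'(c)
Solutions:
 h(c) = C1 - 4*exp(3*c)/3


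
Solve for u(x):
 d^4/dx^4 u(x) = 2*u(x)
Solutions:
 u(x) = C1*exp(-2^(1/4)*x) + C2*exp(2^(1/4)*x) + C3*sin(2^(1/4)*x) + C4*cos(2^(1/4)*x)


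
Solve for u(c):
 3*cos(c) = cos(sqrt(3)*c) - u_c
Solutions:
 u(c) = C1 - 3*sin(c) + sqrt(3)*sin(sqrt(3)*c)/3


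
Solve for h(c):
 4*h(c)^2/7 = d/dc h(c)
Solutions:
 h(c) = -7/(C1 + 4*c)


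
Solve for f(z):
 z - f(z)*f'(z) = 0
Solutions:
 f(z) = -sqrt(C1 + z^2)
 f(z) = sqrt(C1 + z^2)


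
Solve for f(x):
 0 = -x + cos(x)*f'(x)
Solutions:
 f(x) = C1 + Integral(x/cos(x), x)


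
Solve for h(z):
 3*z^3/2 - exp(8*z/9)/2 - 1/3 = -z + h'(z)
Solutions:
 h(z) = C1 + 3*z^4/8 + z^2/2 - z/3 - 9*exp(8*z/9)/16


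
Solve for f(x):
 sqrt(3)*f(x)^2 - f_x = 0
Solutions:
 f(x) = -1/(C1 + sqrt(3)*x)


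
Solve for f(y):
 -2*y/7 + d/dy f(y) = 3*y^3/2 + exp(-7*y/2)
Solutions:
 f(y) = C1 + 3*y^4/8 + y^2/7 - 2*exp(-7*y/2)/7


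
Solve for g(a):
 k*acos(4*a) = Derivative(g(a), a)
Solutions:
 g(a) = C1 + k*(a*acos(4*a) - sqrt(1 - 16*a^2)/4)


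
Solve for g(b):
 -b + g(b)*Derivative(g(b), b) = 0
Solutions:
 g(b) = -sqrt(C1 + b^2)
 g(b) = sqrt(C1 + b^2)


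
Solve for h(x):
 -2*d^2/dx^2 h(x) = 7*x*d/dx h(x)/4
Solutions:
 h(x) = C1 + C2*erf(sqrt(7)*x/4)


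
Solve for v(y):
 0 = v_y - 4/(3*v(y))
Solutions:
 v(y) = -sqrt(C1 + 24*y)/3
 v(y) = sqrt(C1 + 24*y)/3


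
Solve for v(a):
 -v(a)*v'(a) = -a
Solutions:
 v(a) = -sqrt(C1 + a^2)
 v(a) = sqrt(C1 + a^2)


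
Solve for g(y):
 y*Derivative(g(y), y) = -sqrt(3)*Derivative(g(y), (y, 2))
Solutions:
 g(y) = C1 + C2*erf(sqrt(2)*3^(3/4)*y/6)


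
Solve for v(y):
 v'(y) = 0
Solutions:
 v(y) = C1


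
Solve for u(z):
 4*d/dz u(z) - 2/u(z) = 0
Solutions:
 u(z) = -sqrt(C1 + z)
 u(z) = sqrt(C1 + z)


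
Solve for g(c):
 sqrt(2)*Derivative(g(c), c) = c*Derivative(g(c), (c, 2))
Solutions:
 g(c) = C1 + C2*c^(1 + sqrt(2))


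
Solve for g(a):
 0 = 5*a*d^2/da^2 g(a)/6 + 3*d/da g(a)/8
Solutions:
 g(a) = C1 + C2*a^(11/20)


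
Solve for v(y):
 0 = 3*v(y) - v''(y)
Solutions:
 v(y) = C1*exp(-sqrt(3)*y) + C2*exp(sqrt(3)*y)


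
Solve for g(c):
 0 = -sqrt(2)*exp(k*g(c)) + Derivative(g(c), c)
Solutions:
 g(c) = Piecewise((log(-1/(C1*k + sqrt(2)*c*k))/k, Ne(k, 0)), (nan, True))
 g(c) = Piecewise((C1 + sqrt(2)*c, Eq(k, 0)), (nan, True))


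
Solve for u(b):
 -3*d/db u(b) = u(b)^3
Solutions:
 u(b) = -sqrt(6)*sqrt(-1/(C1 - b))/2
 u(b) = sqrt(6)*sqrt(-1/(C1 - b))/2


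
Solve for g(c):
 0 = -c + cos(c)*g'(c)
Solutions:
 g(c) = C1 + Integral(c/cos(c), c)


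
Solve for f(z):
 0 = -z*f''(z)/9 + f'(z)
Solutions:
 f(z) = C1 + C2*z^10


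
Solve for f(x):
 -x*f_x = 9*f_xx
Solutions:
 f(x) = C1 + C2*erf(sqrt(2)*x/6)


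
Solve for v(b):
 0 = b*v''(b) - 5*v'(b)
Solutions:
 v(b) = C1 + C2*b^6


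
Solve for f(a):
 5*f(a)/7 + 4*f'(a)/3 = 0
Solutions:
 f(a) = C1*exp(-15*a/28)


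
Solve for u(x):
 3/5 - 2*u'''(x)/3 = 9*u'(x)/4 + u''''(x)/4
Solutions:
 u(x) = C1 + C2*exp(x*(-32 + 128*2^(1/3)/(81*sqrt(8609) + 7585)^(1/3) + 2^(2/3)*(81*sqrt(8609) + 7585)^(1/3))/36)*sin(2^(1/3)*sqrt(3)*x*(-2^(1/3)*(81*sqrt(8609) + 7585)^(1/3) + 128/(81*sqrt(8609) + 7585)^(1/3))/36) + C3*exp(x*(-32 + 128*2^(1/3)/(81*sqrt(8609) + 7585)^(1/3) + 2^(2/3)*(81*sqrt(8609) + 7585)^(1/3))/36)*cos(2^(1/3)*sqrt(3)*x*(-2^(1/3)*(81*sqrt(8609) + 7585)^(1/3) + 128/(81*sqrt(8609) + 7585)^(1/3))/36) + C4*exp(-x*(128*2^(1/3)/(81*sqrt(8609) + 7585)^(1/3) + 16 + 2^(2/3)*(81*sqrt(8609) + 7585)^(1/3))/18) + 4*x/15


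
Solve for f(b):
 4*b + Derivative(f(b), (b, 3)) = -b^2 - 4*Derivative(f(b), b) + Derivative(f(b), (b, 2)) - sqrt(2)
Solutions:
 f(b) = C1 - b^3/12 - 9*b^2/16 - sqrt(2)*b/4 - 5*b/32 + (C2*sin(sqrt(15)*b/2) + C3*cos(sqrt(15)*b/2))*exp(b/2)


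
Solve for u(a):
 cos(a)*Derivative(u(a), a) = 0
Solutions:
 u(a) = C1


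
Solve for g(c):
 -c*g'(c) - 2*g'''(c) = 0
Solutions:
 g(c) = C1 + Integral(C2*airyai(-2^(2/3)*c/2) + C3*airybi(-2^(2/3)*c/2), c)


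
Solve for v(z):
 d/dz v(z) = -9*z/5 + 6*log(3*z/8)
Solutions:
 v(z) = C1 - 9*z^2/10 + 6*z*log(z) - 6*z + z*log(729/262144)


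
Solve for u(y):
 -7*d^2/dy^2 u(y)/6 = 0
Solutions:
 u(y) = C1 + C2*y


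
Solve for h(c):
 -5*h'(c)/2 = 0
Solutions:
 h(c) = C1


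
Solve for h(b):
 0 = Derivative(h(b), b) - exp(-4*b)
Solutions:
 h(b) = C1 - exp(-4*b)/4


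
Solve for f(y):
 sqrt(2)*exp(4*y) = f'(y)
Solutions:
 f(y) = C1 + sqrt(2)*exp(4*y)/4


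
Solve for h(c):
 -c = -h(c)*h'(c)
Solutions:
 h(c) = -sqrt(C1 + c^2)
 h(c) = sqrt(C1 + c^2)


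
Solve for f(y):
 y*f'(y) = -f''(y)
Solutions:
 f(y) = C1 + C2*erf(sqrt(2)*y/2)


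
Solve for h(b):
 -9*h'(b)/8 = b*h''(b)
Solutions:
 h(b) = C1 + C2/b^(1/8)


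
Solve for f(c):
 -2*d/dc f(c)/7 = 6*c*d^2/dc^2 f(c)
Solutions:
 f(c) = C1 + C2*c^(20/21)


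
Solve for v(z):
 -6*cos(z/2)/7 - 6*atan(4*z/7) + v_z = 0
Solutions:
 v(z) = C1 + 6*z*atan(4*z/7) - 21*log(16*z^2 + 49)/4 + 12*sin(z/2)/7


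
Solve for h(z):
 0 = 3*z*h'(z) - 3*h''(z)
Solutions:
 h(z) = C1 + C2*erfi(sqrt(2)*z/2)


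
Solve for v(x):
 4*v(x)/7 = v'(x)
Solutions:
 v(x) = C1*exp(4*x/7)


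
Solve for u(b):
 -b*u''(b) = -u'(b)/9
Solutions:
 u(b) = C1 + C2*b^(10/9)


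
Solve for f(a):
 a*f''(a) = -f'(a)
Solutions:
 f(a) = C1 + C2*log(a)


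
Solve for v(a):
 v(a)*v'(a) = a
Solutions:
 v(a) = -sqrt(C1 + a^2)
 v(a) = sqrt(C1 + a^2)


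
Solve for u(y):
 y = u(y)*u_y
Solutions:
 u(y) = -sqrt(C1 + y^2)
 u(y) = sqrt(C1 + y^2)


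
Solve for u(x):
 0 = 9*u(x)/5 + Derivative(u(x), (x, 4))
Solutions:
 u(x) = (C1*sin(5^(3/4)*sqrt(6)*x/10) + C2*cos(5^(3/4)*sqrt(6)*x/10))*exp(-5^(3/4)*sqrt(6)*x/10) + (C3*sin(5^(3/4)*sqrt(6)*x/10) + C4*cos(5^(3/4)*sqrt(6)*x/10))*exp(5^(3/4)*sqrt(6)*x/10)


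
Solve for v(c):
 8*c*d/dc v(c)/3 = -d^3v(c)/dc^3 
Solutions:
 v(c) = C1 + Integral(C2*airyai(-2*3^(2/3)*c/3) + C3*airybi(-2*3^(2/3)*c/3), c)


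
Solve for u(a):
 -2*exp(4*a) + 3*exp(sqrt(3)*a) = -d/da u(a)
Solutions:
 u(a) = C1 + exp(4*a)/2 - sqrt(3)*exp(sqrt(3)*a)


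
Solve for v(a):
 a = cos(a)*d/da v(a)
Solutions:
 v(a) = C1 + Integral(a/cos(a), a)


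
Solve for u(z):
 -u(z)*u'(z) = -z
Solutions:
 u(z) = -sqrt(C1 + z^2)
 u(z) = sqrt(C1 + z^2)


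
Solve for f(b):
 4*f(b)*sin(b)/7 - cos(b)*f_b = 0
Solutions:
 f(b) = C1/cos(b)^(4/7)


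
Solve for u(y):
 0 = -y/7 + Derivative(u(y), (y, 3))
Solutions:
 u(y) = C1 + C2*y + C3*y^2 + y^4/168


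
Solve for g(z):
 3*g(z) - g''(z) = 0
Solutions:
 g(z) = C1*exp(-sqrt(3)*z) + C2*exp(sqrt(3)*z)


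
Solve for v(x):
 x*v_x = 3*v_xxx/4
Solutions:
 v(x) = C1 + Integral(C2*airyai(6^(2/3)*x/3) + C3*airybi(6^(2/3)*x/3), x)


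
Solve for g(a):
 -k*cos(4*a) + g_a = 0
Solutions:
 g(a) = C1 + k*sin(4*a)/4


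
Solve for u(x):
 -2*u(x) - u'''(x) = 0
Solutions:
 u(x) = C3*exp(-2^(1/3)*x) + (C1*sin(2^(1/3)*sqrt(3)*x/2) + C2*cos(2^(1/3)*sqrt(3)*x/2))*exp(2^(1/3)*x/2)


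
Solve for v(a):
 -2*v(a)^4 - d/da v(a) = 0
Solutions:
 v(a) = (-3^(2/3) - 3*3^(1/6)*I)*(1/(C1 + 2*a))^(1/3)/6
 v(a) = (-3^(2/3) + 3*3^(1/6)*I)*(1/(C1 + 2*a))^(1/3)/6
 v(a) = (1/(C1 + 6*a))^(1/3)


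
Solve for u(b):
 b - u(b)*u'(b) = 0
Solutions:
 u(b) = -sqrt(C1 + b^2)
 u(b) = sqrt(C1 + b^2)


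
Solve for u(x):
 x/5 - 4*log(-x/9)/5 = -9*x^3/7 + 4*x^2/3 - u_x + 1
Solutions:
 u(x) = C1 - 9*x^4/28 + 4*x^3/9 - x^2/10 + 4*x*log(-x)/5 + x*(1 - 8*log(3))/5


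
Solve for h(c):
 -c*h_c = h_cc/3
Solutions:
 h(c) = C1 + C2*erf(sqrt(6)*c/2)


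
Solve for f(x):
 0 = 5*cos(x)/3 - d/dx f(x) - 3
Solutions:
 f(x) = C1 - 3*x + 5*sin(x)/3


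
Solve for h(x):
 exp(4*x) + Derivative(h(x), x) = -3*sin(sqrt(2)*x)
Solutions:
 h(x) = C1 - exp(4*x)/4 + 3*sqrt(2)*cos(sqrt(2)*x)/2


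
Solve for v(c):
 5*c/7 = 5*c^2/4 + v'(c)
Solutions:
 v(c) = C1 - 5*c^3/12 + 5*c^2/14


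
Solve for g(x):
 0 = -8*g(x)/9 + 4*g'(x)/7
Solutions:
 g(x) = C1*exp(14*x/9)


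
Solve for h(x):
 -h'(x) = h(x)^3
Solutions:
 h(x) = -sqrt(2)*sqrt(-1/(C1 - x))/2
 h(x) = sqrt(2)*sqrt(-1/(C1 - x))/2


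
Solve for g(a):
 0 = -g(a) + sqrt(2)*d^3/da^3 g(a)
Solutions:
 g(a) = C3*exp(2^(5/6)*a/2) + (C1*sin(2^(5/6)*sqrt(3)*a/4) + C2*cos(2^(5/6)*sqrt(3)*a/4))*exp(-2^(5/6)*a/4)


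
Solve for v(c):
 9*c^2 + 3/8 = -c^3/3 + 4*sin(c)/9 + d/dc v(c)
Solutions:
 v(c) = C1 + c^4/12 + 3*c^3 + 3*c/8 + 4*cos(c)/9


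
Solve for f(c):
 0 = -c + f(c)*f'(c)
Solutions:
 f(c) = -sqrt(C1 + c^2)
 f(c) = sqrt(C1 + c^2)


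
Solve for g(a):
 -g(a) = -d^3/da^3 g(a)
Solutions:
 g(a) = C3*exp(a) + (C1*sin(sqrt(3)*a/2) + C2*cos(sqrt(3)*a/2))*exp(-a/2)


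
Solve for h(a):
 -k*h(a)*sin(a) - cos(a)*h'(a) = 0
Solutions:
 h(a) = C1*exp(k*log(cos(a)))


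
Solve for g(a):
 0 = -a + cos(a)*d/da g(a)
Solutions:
 g(a) = C1 + Integral(a/cos(a), a)


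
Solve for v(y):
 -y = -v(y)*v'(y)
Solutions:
 v(y) = -sqrt(C1 + y^2)
 v(y) = sqrt(C1 + y^2)


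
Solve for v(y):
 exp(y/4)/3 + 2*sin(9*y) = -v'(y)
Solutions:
 v(y) = C1 - 4*exp(y/4)/3 + 2*cos(9*y)/9


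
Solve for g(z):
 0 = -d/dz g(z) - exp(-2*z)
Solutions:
 g(z) = C1 + exp(-2*z)/2


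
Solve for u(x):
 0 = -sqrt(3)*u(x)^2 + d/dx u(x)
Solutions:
 u(x) = -1/(C1 + sqrt(3)*x)


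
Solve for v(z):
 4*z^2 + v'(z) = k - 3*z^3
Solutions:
 v(z) = C1 + k*z - 3*z^4/4 - 4*z^3/3


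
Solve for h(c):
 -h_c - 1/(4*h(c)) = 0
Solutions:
 h(c) = -sqrt(C1 - 2*c)/2
 h(c) = sqrt(C1 - 2*c)/2


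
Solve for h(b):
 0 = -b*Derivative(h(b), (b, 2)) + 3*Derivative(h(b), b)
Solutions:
 h(b) = C1 + C2*b^4


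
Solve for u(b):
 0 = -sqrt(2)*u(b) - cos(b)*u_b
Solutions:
 u(b) = C1*(sin(b) - 1)^(sqrt(2)/2)/(sin(b) + 1)^(sqrt(2)/2)


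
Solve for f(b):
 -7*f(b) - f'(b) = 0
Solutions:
 f(b) = C1*exp(-7*b)


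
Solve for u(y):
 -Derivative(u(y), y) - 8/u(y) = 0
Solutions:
 u(y) = -sqrt(C1 - 16*y)
 u(y) = sqrt(C1 - 16*y)


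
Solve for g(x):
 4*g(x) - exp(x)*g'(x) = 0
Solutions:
 g(x) = C1*exp(-4*exp(-x))


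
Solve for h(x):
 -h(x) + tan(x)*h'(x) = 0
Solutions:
 h(x) = C1*sin(x)


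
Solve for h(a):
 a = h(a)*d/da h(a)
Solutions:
 h(a) = -sqrt(C1 + a^2)
 h(a) = sqrt(C1 + a^2)


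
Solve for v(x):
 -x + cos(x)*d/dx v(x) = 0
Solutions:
 v(x) = C1 + Integral(x/cos(x), x)


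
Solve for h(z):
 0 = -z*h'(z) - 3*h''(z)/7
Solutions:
 h(z) = C1 + C2*erf(sqrt(42)*z/6)


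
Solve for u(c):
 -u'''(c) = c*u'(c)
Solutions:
 u(c) = C1 + Integral(C2*airyai(-c) + C3*airybi(-c), c)


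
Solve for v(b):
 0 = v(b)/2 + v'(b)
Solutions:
 v(b) = C1*exp(-b/2)


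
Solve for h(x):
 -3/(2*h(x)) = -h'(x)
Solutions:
 h(x) = -sqrt(C1 + 3*x)
 h(x) = sqrt(C1 + 3*x)


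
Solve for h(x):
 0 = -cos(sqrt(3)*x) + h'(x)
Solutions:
 h(x) = C1 + sqrt(3)*sin(sqrt(3)*x)/3


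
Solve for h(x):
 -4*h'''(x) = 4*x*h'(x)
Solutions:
 h(x) = C1 + Integral(C2*airyai(-x) + C3*airybi(-x), x)


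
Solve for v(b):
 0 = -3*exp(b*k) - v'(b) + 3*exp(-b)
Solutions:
 v(b) = C1 - 3*exp(-b) - 3*exp(b*k)/k


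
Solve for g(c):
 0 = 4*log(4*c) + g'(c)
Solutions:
 g(c) = C1 - 4*c*log(c) - c*log(256) + 4*c


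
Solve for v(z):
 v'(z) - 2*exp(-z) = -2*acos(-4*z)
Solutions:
 v(z) = C1 - 2*z*acos(-4*z) - sqrt(1 - 16*z^2)/2 - 2*exp(-z)


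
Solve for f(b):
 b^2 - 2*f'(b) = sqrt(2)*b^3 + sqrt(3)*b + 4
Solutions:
 f(b) = C1 - sqrt(2)*b^4/8 + b^3/6 - sqrt(3)*b^2/4 - 2*b


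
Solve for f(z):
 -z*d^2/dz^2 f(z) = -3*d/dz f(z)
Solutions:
 f(z) = C1 + C2*z^4


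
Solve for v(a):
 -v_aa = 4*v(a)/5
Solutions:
 v(a) = C1*sin(2*sqrt(5)*a/5) + C2*cos(2*sqrt(5)*a/5)


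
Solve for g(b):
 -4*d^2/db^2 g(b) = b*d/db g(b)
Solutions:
 g(b) = C1 + C2*erf(sqrt(2)*b/4)


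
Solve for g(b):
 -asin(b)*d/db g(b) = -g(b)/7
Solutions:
 g(b) = C1*exp(Integral(1/asin(b), b)/7)


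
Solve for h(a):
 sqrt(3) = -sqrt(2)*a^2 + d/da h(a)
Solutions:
 h(a) = C1 + sqrt(2)*a^3/3 + sqrt(3)*a


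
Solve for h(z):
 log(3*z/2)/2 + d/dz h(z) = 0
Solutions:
 h(z) = C1 - z*log(z)/2 - z*log(3)/2 + z*log(2)/2 + z/2


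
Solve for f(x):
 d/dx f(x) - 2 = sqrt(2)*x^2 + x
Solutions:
 f(x) = C1 + sqrt(2)*x^3/3 + x^2/2 + 2*x


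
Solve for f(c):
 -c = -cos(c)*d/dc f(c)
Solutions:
 f(c) = C1 + Integral(c/cos(c), c)


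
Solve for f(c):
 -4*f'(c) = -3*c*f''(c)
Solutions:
 f(c) = C1 + C2*c^(7/3)


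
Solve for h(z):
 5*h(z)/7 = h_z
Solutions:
 h(z) = C1*exp(5*z/7)


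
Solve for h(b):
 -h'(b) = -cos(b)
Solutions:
 h(b) = C1 + sin(b)


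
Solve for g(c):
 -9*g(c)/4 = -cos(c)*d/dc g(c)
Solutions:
 g(c) = C1*(sin(c) + 1)^(9/8)/(sin(c) - 1)^(9/8)


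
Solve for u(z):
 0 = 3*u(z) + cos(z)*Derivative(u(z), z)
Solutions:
 u(z) = C1*(sin(z) - 1)^(3/2)/(sin(z) + 1)^(3/2)


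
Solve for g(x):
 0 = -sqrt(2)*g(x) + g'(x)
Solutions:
 g(x) = C1*exp(sqrt(2)*x)


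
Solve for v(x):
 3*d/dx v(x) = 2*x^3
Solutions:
 v(x) = C1 + x^4/6


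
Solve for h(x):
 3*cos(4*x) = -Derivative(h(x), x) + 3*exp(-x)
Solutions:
 h(x) = C1 - 3*sin(4*x)/4 - 3*exp(-x)


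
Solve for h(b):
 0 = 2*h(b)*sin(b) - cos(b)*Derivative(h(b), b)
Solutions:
 h(b) = C1/cos(b)^2


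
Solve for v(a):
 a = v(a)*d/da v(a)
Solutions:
 v(a) = -sqrt(C1 + a^2)
 v(a) = sqrt(C1 + a^2)


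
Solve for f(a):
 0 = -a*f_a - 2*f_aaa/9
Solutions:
 f(a) = C1 + Integral(C2*airyai(-6^(2/3)*a/2) + C3*airybi(-6^(2/3)*a/2), a)


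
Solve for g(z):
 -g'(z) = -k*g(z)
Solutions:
 g(z) = C1*exp(k*z)


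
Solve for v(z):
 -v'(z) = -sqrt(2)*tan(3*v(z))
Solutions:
 v(z) = -asin(C1*exp(3*sqrt(2)*z))/3 + pi/3
 v(z) = asin(C1*exp(3*sqrt(2)*z))/3


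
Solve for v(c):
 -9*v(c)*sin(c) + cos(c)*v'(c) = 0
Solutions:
 v(c) = C1/cos(c)^9


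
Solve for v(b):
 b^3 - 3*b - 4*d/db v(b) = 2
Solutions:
 v(b) = C1 + b^4/16 - 3*b^2/8 - b/2


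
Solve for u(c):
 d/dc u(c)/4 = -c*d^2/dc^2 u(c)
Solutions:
 u(c) = C1 + C2*c^(3/4)


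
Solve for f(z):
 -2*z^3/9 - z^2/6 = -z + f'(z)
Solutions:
 f(z) = C1 - z^4/18 - z^3/18 + z^2/2


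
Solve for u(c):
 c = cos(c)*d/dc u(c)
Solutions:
 u(c) = C1 + Integral(c/cos(c), c)


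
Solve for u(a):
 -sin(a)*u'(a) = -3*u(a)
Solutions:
 u(a) = C1*(cos(a) - 1)^(3/2)/(cos(a) + 1)^(3/2)


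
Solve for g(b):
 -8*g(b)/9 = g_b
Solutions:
 g(b) = C1*exp(-8*b/9)


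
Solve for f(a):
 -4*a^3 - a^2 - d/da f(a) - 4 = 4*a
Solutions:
 f(a) = C1 - a^4 - a^3/3 - 2*a^2 - 4*a


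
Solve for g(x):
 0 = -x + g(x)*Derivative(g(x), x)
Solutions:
 g(x) = -sqrt(C1 + x^2)
 g(x) = sqrt(C1 + x^2)


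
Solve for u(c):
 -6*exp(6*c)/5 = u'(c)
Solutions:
 u(c) = C1 - exp(6*c)/5


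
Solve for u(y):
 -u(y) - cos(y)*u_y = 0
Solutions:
 u(y) = C1*sqrt(sin(y) - 1)/sqrt(sin(y) + 1)


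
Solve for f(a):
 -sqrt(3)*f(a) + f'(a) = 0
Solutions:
 f(a) = C1*exp(sqrt(3)*a)


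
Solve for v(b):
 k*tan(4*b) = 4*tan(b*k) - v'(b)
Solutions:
 v(b) = C1 + k*log(cos(4*b))/4 + 4*Piecewise((-log(cos(b*k))/k, Ne(k, 0)), (0, True))


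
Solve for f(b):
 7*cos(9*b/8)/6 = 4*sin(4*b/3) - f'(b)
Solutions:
 f(b) = C1 - 28*sin(9*b/8)/27 - 3*cos(4*b/3)


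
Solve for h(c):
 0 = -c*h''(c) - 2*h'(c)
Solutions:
 h(c) = C1 + C2/c


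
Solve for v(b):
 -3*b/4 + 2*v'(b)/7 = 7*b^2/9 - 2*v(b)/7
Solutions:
 v(b) = C1*exp(-b) + 49*b^2/18 - 203*b/72 + 203/72


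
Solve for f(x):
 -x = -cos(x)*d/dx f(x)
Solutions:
 f(x) = C1 + Integral(x/cos(x), x)


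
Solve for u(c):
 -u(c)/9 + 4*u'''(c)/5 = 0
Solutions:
 u(c) = C3*exp(30^(1/3)*c/6) + (C1*sin(10^(1/3)*3^(5/6)*c/12) + C2*cos(10^(1/3)*3^(5/6)*c/12))*exp(-30^(1/3)*c/12)


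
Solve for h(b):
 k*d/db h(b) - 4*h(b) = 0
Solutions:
 h(b) = C1*exp(4*b/k)


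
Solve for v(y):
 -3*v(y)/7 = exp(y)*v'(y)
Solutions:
 v(y) = C1*exp(3*exp(-y)/7)


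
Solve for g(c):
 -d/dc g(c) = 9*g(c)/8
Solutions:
 g(c) = C1*exp(-9*c/8)


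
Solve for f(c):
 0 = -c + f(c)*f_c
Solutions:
 f(c) = -sqrt(C1 + c^2)
 f(c) = sqrt(C1 + c^2)


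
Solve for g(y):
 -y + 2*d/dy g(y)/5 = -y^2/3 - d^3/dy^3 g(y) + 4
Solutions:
 g(y) = C1 + C2*sin(sqrt(10)*y/5) + C3*cos(sqrt(10)*y/5) - 5*y^3/18 + 5*y^2/4 + 85*y/6


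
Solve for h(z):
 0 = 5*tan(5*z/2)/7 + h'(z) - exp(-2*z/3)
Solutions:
 h(z) = C1 - log(tan(5*z/2)^2 + 1)/7 - 3*exp(-2*z/3)/2


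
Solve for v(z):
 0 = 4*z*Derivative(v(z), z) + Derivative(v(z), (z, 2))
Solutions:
 v(z) = C1 + C2*erf(sqrt(2)*z)


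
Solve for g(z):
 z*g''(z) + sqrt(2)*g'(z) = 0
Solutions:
 g(z) = C1 + C2*z^(1 - sqrt(2))


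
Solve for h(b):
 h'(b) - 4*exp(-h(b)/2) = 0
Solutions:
 h(b) = 2*log(C1 + 2*b)


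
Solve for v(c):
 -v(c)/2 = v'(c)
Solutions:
 v(c) = C1*exp(-c/2)


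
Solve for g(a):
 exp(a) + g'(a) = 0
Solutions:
 g(a) = C1 - exp(a)


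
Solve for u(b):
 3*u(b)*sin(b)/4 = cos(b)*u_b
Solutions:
 u(b) = C1/cos(b)^(3/4)


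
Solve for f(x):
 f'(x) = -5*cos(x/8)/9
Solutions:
 f(x) = C1 - 40*sin(x/8)/9


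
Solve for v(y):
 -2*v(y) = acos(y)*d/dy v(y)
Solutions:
 v(y) = C1*exp(-2*Integral(1/acos(y), y))


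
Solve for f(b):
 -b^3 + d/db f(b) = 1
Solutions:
 f(b) = C1 + b^4/4 + b


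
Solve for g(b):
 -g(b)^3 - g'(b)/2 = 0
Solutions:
 g(b) = -sqrt(2)*sqrt(-1/(C1 - 2*b))/2
 g(b) = sqrt(2)*sqrt(-1/(C1 - 2*b))/2


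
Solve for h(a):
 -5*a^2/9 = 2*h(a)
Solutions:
 h(a) = -5*a^2/18


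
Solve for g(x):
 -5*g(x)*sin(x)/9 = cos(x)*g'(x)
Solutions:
 g(x) = C1*cos(x)^(5/9)


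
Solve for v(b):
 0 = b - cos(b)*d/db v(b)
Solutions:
 v(b) = C1 + Integral(b/cos(b), b)


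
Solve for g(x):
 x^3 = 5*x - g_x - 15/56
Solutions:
 g(x) = C1 - x^4/4 + 5*x^2/2 - 15*x/56


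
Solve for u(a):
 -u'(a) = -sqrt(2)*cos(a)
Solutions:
 u(a) = C1 + sqrt(2)*sin(a)


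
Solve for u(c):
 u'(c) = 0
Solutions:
 u(c) = C1


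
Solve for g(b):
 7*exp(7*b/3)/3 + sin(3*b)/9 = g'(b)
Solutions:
 g(b) = C1 + exp(7*b/3) - cos(3*b)/27


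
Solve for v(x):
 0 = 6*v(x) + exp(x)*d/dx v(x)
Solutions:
 v(x) = C1*exp(6*exp(-x))


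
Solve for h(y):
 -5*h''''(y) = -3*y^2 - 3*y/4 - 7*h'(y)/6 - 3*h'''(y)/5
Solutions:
 h(y) = C1 + C2*exp(y*(-18^(1/3)*(25*sqrt(766465) + 21887)^(1/3) - 6*12^(1/3)/(25*sqrt(766465) + 21887)^(1/3) + 12)/300)*sin(2^(1/3)*3^(1/6)*y*(-(25*sqrt(766465) + 21887)^(1/3) + 2*2^(1/3)*3^(2/3)/(25*sqrt(766465) + 21887)^(1/3))/100) + C3*exp(y*(-18^(1/3)*(25*sqrt(766465) + 21887)^(1/3) - 6*12^(1/3)/(25*sqrt(766465) + 21887)^(1/3) + 12)/300)*cos(2^(1/3)*3^(1/6)*y*(-(25*sqrt(766465) + 21887)^(1/3) + 2*2^(1/3)*3^(2/3)/(25*sqrt(766465) + 21887)^(1/3))/100) + C4*exp(y*(6*12^(1/3)/(25*sqrt(766465) + 21887)^(1/3) + 6 + 18^(1/3)*(25*sqrt(766465) + 21887)^(1/3))/150) - 6*y^3/7 - 9*y^2/28 + 648*y/245


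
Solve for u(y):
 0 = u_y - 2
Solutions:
 u(y) = C1 + 2*y


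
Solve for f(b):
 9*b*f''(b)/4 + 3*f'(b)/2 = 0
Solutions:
 f(b) = C1 + C2*b^(1/3)


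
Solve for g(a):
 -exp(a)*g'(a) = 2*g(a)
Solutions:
 g(a) = C1*exp(2*exp(-a))


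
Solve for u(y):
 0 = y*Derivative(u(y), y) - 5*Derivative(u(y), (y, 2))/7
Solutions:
 u(y) = C1 + C2*erfi(sqrt(70)*y/10)


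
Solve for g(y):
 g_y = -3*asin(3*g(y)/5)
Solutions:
 Integral(1/asin(3*_y/5), (_y, g(y))) = C1 - 3*y


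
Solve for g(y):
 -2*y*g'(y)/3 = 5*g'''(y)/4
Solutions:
 g(y) = C1 + Integral(C2*airyai(-2*15^(2/3)*y/15) + C3*airybi(-2*15^(2/3)*y/15), y)


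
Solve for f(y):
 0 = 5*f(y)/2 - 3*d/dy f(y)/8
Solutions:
 f(y) = C1*exp(20*y/3)


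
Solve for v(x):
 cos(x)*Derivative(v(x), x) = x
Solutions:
 v(x) = C1 + Integral(x/cos(x), x)


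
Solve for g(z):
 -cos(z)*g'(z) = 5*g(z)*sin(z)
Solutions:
 g(z) = C1*cos(z)^5


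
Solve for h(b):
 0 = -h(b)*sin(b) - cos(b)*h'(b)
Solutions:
 h(b) = C1*cos(b)


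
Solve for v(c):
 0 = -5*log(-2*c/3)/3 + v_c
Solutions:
 v(c) = C1 + 5*c*log(-c)/3 + 5*c*(-log(3) - 1 + log(2))/3


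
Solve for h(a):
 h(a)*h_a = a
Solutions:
 h(a) = -sqrt(C1 + a^2)
 h(a) = sqrt(C1 + a^2)


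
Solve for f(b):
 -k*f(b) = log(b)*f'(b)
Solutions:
 f(b) = C1*exp(-k*li(b))


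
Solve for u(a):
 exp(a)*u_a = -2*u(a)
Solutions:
 u(a) = C1*exp(2*exp(-a))


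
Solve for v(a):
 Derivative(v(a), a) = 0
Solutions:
 v(a) = C1


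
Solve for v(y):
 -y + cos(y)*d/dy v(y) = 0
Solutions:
 v(y) = C1 + Integral(y/cos(y), y)


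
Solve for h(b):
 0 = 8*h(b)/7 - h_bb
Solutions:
 h(b) = C1*exp(-2*sqrt(14)*b/7) + C2*exp(2*sqrt(14)*b/7)


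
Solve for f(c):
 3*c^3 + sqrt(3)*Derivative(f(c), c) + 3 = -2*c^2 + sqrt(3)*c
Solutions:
 f(c) = C1 - sqrt(3)*c^4/4 - 2*sqrt(3)*c^3/9 + c^2/2 - sqrt(3)*c


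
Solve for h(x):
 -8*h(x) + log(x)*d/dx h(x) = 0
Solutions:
 h(x) = C1*exp(8*li(x))


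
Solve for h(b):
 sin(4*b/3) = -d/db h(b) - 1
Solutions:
 h(b) = C1 - b + 3*cos(4*b/3)/4


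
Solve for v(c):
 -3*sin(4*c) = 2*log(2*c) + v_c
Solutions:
 v(c) = C1 - 2*c*log(c) - 2*c*log(2) + 2*c + 3*cos(4*c)/4


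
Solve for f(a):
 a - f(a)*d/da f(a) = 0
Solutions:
 f(a) = -sqrt(C1 + a^2)
 f(a) = sqrt(C1 + a^2)


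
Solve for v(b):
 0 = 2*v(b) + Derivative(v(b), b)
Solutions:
 v(b) = C1*exp(-2*b)


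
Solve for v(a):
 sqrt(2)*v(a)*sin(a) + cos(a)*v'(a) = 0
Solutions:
 v(a) = C1*cos(a)^(sqrt(2))


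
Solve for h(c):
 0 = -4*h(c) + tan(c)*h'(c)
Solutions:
 h(c) = C1*sin(c)^4


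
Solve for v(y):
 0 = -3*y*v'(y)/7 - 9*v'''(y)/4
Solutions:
 v(y) = C1 + Integral(C2*airyai(-42^(2/3)*y/21) + C3*airybi(-42^(2/3)*y/21), y)


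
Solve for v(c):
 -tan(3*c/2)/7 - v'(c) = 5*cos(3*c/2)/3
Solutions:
 v(c) = C1 + 2*log(cos(3*c/2))/21 - 10*sin(3*c/2)/9


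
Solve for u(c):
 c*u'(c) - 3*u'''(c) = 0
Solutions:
 u(c) = C1 + Integral(C2*airyai(3^(2/3)*c/3) + C3*airybi(3^(2/3)*c/3), c)


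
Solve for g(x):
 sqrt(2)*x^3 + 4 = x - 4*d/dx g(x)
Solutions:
 g(x) = C1 - sqrt(2)*x^4/16 + x^2/8 - x


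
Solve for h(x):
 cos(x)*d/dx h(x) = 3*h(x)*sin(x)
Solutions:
 h(x) = C1/cos(x)^3


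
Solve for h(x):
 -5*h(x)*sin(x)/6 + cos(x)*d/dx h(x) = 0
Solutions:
 h(x) = C1/cos(x)^(5/6)


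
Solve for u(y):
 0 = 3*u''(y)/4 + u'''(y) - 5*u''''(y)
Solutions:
 u(y) = C1 + C2*y + C3*exp(-3*y/10) + C4*exp(y/2)


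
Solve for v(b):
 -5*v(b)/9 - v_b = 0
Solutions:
 v(b) = C1*exp(-5*b/9)


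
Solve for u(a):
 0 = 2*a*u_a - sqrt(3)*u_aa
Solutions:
 u(a) = C1 + C2*erfi(3^(3/4)*a/3)


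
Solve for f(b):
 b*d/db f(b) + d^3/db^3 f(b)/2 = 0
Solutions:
 f(b) = C1 + Integral(C2*airyai(-2^(1/3)*b) + C3*airybi(-2^(1/3)*b), b)


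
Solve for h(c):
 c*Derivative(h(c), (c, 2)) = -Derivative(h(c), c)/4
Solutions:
 h(c) = C1 + C2*c^(3/4)


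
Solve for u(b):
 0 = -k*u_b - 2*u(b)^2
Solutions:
 u(b) = k/(C1*k + 2*b)


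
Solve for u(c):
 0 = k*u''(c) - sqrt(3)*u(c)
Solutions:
 u(c) = C1*exp(-3^(1/4)*c*sqrt(1/k)) + C2*exp(3^(1/4)*c*sqrt(1/k))


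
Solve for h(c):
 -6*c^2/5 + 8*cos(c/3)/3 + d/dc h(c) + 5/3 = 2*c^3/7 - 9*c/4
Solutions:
 h(c) = C1 + c^4/14 + 2*c^3/5 - 9*c^2/8 - 5*c/3 - 8*sin(c/3)


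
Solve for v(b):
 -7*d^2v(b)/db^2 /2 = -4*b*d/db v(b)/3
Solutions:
 v(b) = C1 + C2*erfi(2*sqrt(21)*b/21)


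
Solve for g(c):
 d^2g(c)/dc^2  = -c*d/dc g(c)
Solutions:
 g(c) = C1 + C2*erf(sqrt(2)*c/2)


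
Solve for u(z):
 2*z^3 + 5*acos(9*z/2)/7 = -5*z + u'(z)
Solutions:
 u(z) = C1 + z^4/2 + 5*z^2/2 + 5*z*acos(9*z/2)/7 - 5*sqrt(4 - 81*z^2)/63


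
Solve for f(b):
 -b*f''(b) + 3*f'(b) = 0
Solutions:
 f(b) = C1 + C2*b^4


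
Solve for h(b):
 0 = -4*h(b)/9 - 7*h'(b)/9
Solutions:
 h(b) = C1*exp(-4*b/7)


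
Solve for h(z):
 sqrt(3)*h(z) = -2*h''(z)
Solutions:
 h(z) = C1*sin(sqrt(2)*3^(1/4)*z/2) + C2*cos(sqrt(2)*3^(1/4)*z/2)


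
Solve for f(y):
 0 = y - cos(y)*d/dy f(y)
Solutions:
 f(y) = C1 + Integral(y/cos(y), y)


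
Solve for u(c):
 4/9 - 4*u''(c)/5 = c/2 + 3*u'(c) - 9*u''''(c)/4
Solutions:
 u(c) = C1 + C2*exp(-30^(1/3)*c*(8*30^(1/3)/(sqrt(4085265) + 2025)^(1/3) + (sqrt(4085265) + 2025)^(1/3))/90)*sin(10^(1/3)*3^(1/6)*c*(-3^(2/3)*(sqrt(4085265) + 2025)^(1/3) + 24*10^(1/3)/(sqrt(4085265) + 2025)^(1/3))/90) + C3*exp(-30^(1/3)*c*(8*30^(1/3)/(sqrt(4085265) + 2025)^(1/3) + (sqrt(4085265) + 2025)^(1/3))/90)*cos(10^(1/3)*3^(1/6)*c*(-3^(2/3)*(sqrt(4085265) + 2025)^(1/3) + 24*10^(1/3)/(sqrt(4085265) + 2025)^(1/3))/90) + C4*exp(30^(1/3)*c*(8*30^(1/3)/(sqrt(4085265) + 2025)^(1/3) + (sqrt(4085265) + 2025)^(1/3))/45) - c^2/12 + 26*c/135


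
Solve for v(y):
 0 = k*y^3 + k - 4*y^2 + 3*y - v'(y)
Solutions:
 v(y) = C1 + k*y^4/4 + k*y - 4*y^3/3 + 3*y^2/2


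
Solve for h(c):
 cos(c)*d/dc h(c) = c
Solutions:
 h(c) = C1 + Integral(c/cos(c), c)


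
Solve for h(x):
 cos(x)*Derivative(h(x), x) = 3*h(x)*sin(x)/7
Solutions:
 h(x) = C1/cos(x)^(3/7)


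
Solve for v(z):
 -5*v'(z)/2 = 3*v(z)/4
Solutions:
 v(z) = C1*exp(-3*z/10)


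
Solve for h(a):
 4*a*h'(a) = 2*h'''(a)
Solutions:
 h(a) = C1 + Integral(C2*airyai(2^(1/3)*a) + C3*airybi(2^(1/3)*a), a)


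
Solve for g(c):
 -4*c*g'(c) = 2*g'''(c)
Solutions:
 g(c) = C1 + Integral(C2*airyai(-2^(1/3)*c) + C3*airybi(-2^(1/3)*c), c)


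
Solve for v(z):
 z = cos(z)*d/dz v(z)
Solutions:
 v(z) = C1 + Integral(z/cos(z), z)


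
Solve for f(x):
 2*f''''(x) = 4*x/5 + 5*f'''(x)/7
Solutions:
 f(x) = C1 + C2*x + C3*x^2 + C4*exp(5*x/14) - 7*x^4/150 - 196*x^3/375


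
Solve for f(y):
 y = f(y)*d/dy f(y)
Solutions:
 f(y) = -sqrt(C1 + y^2)
 f(y) = sqrt(C1 + y^2)


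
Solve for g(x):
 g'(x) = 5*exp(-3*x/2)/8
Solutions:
 g(x) = C1 - 5*exp(-3*x/2)/12


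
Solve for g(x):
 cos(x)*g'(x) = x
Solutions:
 g(x) = C1 + Integral(x/cos(x), x)


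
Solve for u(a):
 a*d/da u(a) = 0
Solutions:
 u(a) = C1


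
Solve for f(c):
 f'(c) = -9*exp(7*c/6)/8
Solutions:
 f(c) = C1 - 27*exp(7*c/6)/28


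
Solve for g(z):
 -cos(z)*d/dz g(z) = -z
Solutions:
 g(z) = C1 + Integral(z/cos(z), z)


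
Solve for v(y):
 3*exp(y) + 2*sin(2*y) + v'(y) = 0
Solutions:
 v(y) = C1 - 3*exp(y) + cos(2*y)


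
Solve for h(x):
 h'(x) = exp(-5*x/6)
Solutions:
 h(x) = C1 - 6*exp(-5*x/6)/5


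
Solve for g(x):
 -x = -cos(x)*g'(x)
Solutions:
 g(x) = C1 + Integral(x/cos(x), x)


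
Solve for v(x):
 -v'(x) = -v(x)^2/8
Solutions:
 v(x) = -8/(C1 + x)


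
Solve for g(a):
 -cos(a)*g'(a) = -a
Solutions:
 g(a) = C1 + Integral(a/cos(a), a)


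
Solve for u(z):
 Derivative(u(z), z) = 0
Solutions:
 u(z) = C1


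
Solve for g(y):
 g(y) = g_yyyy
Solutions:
 g(y) = C1*exp(-y) + C2*exp(y) + C3*sin(y) + C4*cos(y)


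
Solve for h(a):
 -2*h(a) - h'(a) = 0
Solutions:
 h(a) = C1*exp(-2*a)


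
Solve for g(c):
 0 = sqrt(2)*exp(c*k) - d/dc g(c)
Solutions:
 g(c) = C1 + sqrt(2)*exp(c*k)/k


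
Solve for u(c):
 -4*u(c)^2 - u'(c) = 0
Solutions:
 u(c) = 1/(C1 + 4*c)


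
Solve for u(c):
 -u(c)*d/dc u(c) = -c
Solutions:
 u(c) = -sqrt(C1 + c^2)
 u(c) = sqrt(C1 + c^2)


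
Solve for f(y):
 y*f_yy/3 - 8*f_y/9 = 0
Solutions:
 f(y) = C1 + C2*y^(11/3)


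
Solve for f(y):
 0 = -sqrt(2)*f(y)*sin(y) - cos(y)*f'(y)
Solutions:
 f(y) = C1*cos(y)^(sqrt(2))


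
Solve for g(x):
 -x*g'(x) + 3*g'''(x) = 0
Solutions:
 g(x) = C1 + Integral(C2*airyai(3^(2/3)*x/3) + C3*airybi(3^(2/3)*x/3), x)


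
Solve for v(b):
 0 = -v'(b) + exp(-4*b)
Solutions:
 v(b) = C1 - exp(-4*b)/4


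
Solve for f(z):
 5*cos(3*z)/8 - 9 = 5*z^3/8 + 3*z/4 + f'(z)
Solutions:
 f(z) = C1 - 5*z^4/32 - 3*z^2/8 - 9*z + 5*sin(3*z)/24


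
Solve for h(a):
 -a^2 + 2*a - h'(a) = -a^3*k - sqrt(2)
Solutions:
 h(a) = C1 + a^4*k/4 - a^3/3 + a^2 + sqrt(2)*a


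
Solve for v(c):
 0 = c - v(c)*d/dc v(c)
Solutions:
 v(c) = -sqrt(C1 + c^2)
 v(c) = sqrt(C1 + c^2)


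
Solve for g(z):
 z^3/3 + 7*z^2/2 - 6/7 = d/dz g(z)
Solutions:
 g(z) = C1 + z^4/12 + 7*z^3/6 - 6*z/7


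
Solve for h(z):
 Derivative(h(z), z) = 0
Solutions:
 h(z) = C1


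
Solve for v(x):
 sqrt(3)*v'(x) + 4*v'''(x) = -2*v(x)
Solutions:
 v(x) = C1*exp(x*(-3^(5/6)/(6 + sqrt(sqrt(3) + 36))^(1/3) + 3^(2/3)*(6 + sqrt(sqrt(3) + 36))^(1/3))/12)*sin(x*(3^(1/3)/(6 + sqrt(sqrt(3) + 36))^(1/3) + 3^(1/6)*(6 + sqrt(sqrt(3) + 36))^(1/3))/4) + C2*exp(x*(-3^(5/6)/(6 + sqrt(sqrt(3) + 36))^(1/3) + 3^(2/3)*(6 + sqrt(sqrt(3) + 36))^(1/3))/12)*cos(x*(3^(1/3)/(6 + sqrt(sqrt(3) + 36))^(1/3) + 3^(1/6)*(6 + sqrt(sqrt(3) + 36))^(1/3))/4) + C3*exp(-x*(-3^(5/6)/(6 + sqrt(sqrt(3) + 36))^(1/3) + 3^(2/3)*(6 + sqrt(sqrt(3) + 36))^(1/3))/6)


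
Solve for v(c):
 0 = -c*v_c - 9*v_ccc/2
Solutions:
 v(c) = C1 + Integral(C2*airyai(-6^(1/3)*c/3) + C3*airybi(-6^(1/3)*c/3), c)


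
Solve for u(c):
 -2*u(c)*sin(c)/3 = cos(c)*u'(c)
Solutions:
 u(c) = C1*cos(c)^(2/3)


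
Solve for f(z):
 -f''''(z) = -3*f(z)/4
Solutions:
 f(z) = C1*exp(-sqrt(2)*3^(1/4)*z/2) + C2*exp(sqrt(2)*3^(1/4)*z/2) + C3*sin(sqrt(2)*3^(1/4)*z/2) + C4*cos(sqrt(2)*3^(1/4)*z/2)


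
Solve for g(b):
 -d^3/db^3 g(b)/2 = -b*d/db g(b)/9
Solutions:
 g(b) = C1 + Integral(C2*airyai(6^(1/3)*b/3) + C3*airybi(6^(1/3)*b/3), b)


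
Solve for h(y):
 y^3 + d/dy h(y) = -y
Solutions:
 h(y) = C1 - y^4/4 - y^2/2


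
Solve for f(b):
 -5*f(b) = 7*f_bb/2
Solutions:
 f(b) = C1*sin(sqrt(70)*b/7) + C2*cos(sqrt(70)*b/7)


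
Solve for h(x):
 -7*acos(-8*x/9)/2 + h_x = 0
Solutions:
 h(x) = C1 + 7*x*acos(-8*x/9)/2 + 7*sqrt(81 - 64*x^2)/16


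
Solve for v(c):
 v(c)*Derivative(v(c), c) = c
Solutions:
 v(c) = -sqrt(C1 + c^2)
 v(c) = sqrt(C1 + c^2)


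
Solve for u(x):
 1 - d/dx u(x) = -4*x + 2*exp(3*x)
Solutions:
 u(x) = C1 + 2*x^2 + x - 2*exp(3*x)/3


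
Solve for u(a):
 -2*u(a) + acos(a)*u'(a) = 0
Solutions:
 u(a) = C1*exp(2*Integral(1/acos(a), a))


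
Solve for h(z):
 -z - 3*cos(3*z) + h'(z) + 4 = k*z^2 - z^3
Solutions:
 h(z) = C1 + k*z^3/3 - z^4/4 + z^2/2 - 4*z + sin(3*z)


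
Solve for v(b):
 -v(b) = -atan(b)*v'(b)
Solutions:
 v(b) = C1*exp(Integral(1/atan(b), b))


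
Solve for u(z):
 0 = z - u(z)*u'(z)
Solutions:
 u(z) = -sqrt(C1 + z^2)
 u(z) = sqrt(C1 + z^2)


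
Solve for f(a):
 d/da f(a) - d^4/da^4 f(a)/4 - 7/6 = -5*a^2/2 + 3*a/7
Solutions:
 f(a) = C1 + C4*exp(2^(2/3)*a) - 5*a^3/6 + 3*a^2/14 + 7*a/6 + (C2*sin(2^(2/3)*sqrt(3)*a/2) + C3*cos(2^(2/3)*sqrt(3)*a/2))*exp(-2^(2/3)*a/2)


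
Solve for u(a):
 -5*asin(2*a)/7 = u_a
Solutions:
 u(a) = C1 - 5*a*asin(2*a)/7 - 5*sqrt(1 - 4*a^2)/14


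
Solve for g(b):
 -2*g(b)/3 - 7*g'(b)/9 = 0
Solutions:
 g(b) = C1*exp(-6*b/7)


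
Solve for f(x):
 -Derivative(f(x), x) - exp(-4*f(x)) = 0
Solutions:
 f(x) = log(-I*(C1 - 4*x)^(1/4))
 f(x) = log(I*(C1 - 4*x)^(1/4))
 f(x) = log(-(C1 - 4*x)^(1/4))
 f(x) = log(C1 - 4*x)/4


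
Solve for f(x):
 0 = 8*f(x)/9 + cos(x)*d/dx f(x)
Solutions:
 f(x) = C1*(sin(x) - 1)^(4/9)/(sin(x) + 1)^(4/9)


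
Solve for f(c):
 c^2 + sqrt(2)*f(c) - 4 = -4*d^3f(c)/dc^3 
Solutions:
 f(c) = C3*exp(-sqrt(2)*c/2) - sqrt(2)*c^2/2 + (C1*sin(sqrt(6)*c/4) + C2*cos(sqrt(6)*c/4))*exp(sqrt(2)*c/4) + 2*sqrt(2)


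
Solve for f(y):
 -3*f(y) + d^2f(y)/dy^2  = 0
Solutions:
 f(y) = C1*exp(-sqrt(3)*y) + C2*exp(sqrt(3)*y)


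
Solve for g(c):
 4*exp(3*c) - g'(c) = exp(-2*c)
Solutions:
 g(c) = C1 + 4*exp(3*c)/3 + exp(-2*c)/2


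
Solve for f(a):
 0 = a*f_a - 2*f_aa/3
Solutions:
 f(a) = C1 + C2*erfi(sqrt(3)*a/2)


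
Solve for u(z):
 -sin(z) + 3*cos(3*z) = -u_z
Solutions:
 u(z) = C1 - sin(3*z) - cos(z)


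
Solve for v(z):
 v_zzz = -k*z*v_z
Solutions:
 v(z) = C1 + Integral(C2*airyai(z*(-k)^(1/3)) + C3*airybi(z*(-k)^(1/3)), z)


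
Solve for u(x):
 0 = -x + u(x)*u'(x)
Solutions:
 u(x) = -sqrt(C1 + x^2)
 u(x) = sqrt(C1 + x^2)


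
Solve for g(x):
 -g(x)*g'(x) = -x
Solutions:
 g(x) = -sqrt(C1 + x^2)
 g(x) = sqrt(C1 + x^2)


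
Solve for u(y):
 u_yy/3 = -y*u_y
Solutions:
 u(y) = C1 + C2*erf(sqrt(6)*y/2)


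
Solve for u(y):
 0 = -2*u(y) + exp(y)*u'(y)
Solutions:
 u(y) = C1*exp(-2*exp(-y))


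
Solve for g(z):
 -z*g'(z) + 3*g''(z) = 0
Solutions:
 g(z) = C1 + C2*erfi(sqrt(6)*z/6)


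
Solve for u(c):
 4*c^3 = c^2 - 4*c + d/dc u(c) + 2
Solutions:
 u(c) = C1 + c^4 - c^3/3 + 2*c^2 - 2*c


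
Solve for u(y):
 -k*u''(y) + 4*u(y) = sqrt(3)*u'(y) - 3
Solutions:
 u(y) = C1*exp(y*(sqrt(16*k + 3) - sqrt(3))/(2*k)) + C2*exp(-y*(sqrt(16*k + 3) + sqrt(3))/(2*k)) - 3/4


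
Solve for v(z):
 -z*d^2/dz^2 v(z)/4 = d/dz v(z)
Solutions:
 v(z) = C1 + C2/z^3


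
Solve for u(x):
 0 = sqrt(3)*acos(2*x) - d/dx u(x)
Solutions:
 u(x) = C1 + sqrt(3)*(x*acos(2*x) - sqrt(1 - 4*x^2)/2)


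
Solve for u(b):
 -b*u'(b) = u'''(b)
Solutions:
 u(b) = C1 + Integral(C2*airyai(-b) + C3*airybi(-b), b)


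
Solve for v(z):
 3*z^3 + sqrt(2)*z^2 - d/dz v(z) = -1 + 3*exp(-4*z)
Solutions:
 v(z) = C1 + 3*z^4/4 + sqrt(2)*z^3/3 + z + 3*exp(-4*z)/4
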